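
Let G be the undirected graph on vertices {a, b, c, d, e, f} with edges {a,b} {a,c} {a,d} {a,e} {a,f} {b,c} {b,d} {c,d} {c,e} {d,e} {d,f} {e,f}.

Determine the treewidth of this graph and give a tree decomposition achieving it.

The largest bag has 4 vertices, giving width 3; this decomposition certifies tw(G) ≤ 3. On the other hand G contains the 4-clique {a, c, d, e}. A clique must lie in a single bag of any decomposition, so no decomposition can have width below 3. Therefore the treewidth is 3.

Treewidth 3.
One optimal decomposition is:
Bags: B1 = {a, c, d, e}  B2 = {a, b, c, d}  B3 = {a, d, e, f}
Tree: B1–B2, B1–B3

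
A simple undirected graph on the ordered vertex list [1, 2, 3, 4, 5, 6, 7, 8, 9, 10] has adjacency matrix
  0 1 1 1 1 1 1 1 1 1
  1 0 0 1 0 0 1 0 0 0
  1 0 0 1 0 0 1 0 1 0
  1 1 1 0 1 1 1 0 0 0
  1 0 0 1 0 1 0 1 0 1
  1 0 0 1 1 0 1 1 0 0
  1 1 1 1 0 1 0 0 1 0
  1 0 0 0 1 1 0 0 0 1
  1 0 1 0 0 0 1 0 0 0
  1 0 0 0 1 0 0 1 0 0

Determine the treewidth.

3

A width-3 tree decomposition is:
Bags: B1 = {1, 4, 6, 7}  B2 = {1, 4, 5, 6}  B3 = {1, 3, 4, 7}  B4 = {1, 3, 7, 9}  B5 = {1, 2, 4, 7}  B6 = {1, 5, 6, 8}  B7 = {1, 5, 8, 10}
Tree: B1–B2, B1–B3, B3–B4, B3–B5, B2–B6, B6–B7
Every bag has size at most 4, so the width is 4 − 1 = 3 and tw(G) ≤ 3. Conversely, {1, 5, 8, 10} is a clique of size 4, and the vertices of any clique must share a bag in every tree decomposition; so some bag has ≥ 4 vertices and tw(G) ≥ 3. The upper and lower bounds meet at 3, so that is the treewidth.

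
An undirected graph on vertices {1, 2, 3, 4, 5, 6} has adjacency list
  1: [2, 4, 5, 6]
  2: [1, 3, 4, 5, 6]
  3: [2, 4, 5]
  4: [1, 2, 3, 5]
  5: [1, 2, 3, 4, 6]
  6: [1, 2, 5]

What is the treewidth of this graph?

A width-3 tree decomposition is:
Bags: B1 = {2, 3, 4, 5}  B2 = {1, 2, 4, 5}  B3 = {1, 2, 5, 6}
Tree: B1–B2, B2–B3
The largest bag has 4 vertices, giving width 3; this decomposition certifies tw(G) ≤ 3. For the lower bound, the 4 vertices {1, 2, 4, 5} are pairwise adjacent, and any tree decomposition puts a clique entirely inside one bag — forcing width ≥ 3. The upper and lower bounds meet at 3, so that is the treewidth.

3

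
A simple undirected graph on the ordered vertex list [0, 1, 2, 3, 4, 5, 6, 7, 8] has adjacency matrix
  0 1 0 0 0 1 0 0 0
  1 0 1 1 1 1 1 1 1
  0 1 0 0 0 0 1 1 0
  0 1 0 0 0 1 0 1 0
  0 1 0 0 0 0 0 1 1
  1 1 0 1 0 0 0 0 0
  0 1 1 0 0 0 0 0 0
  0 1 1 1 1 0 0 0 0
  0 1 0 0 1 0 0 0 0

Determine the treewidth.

A width-2 tree decomposition is:
Bags: B1 = {1, 4, 8}  B2 = {1, 4, 7}  B3 = {1, 3, 7}  B4 = {1, 3, 5}  B5 = {1, 2, 7}  B6 = {1, 2, 6}  B7 = {0, 1, 5}
Tree: B1–B2, B2–B3, B3–B4, B2–B5, B5–B6, B4–B7
The largest bag has 3 vertices, giving width 2; this decomposition certifies tw(G) ≤ 2. For the lower bound, the 3 vertices {0, 1, 5} are pairwise adjacent, and any tree decomposition puts a clique entirely inside one bag — forcing width ≥ 2. Combining the bounds, tw(G) = 2.

2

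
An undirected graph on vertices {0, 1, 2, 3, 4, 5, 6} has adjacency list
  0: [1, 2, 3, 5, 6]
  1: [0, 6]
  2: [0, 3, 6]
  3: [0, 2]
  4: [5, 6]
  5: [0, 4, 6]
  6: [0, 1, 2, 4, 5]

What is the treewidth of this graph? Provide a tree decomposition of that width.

Treewidth 2.
One optimal decomposition is:
Bags: B1 = {0, 2, 6}  B2 = {0, 1, 6}  B3 = {0, 2, 3}  B4 = {0, 5, 6}  B5 = {4, 5, 6}
Tree: B1–B2, B1–B3, B2–B4, B4–B5

Each bag holds 3 vertices, so the decomposition has width 2, which upper-bounds the treewidth. For the lower bound, the 3 vertices {0, 2, 3} are pairwise adjacent, and any tree decomposition puts a clique entirely inside one bag — forcing width ≥ 2. Hence tw(G) = 2 exactly.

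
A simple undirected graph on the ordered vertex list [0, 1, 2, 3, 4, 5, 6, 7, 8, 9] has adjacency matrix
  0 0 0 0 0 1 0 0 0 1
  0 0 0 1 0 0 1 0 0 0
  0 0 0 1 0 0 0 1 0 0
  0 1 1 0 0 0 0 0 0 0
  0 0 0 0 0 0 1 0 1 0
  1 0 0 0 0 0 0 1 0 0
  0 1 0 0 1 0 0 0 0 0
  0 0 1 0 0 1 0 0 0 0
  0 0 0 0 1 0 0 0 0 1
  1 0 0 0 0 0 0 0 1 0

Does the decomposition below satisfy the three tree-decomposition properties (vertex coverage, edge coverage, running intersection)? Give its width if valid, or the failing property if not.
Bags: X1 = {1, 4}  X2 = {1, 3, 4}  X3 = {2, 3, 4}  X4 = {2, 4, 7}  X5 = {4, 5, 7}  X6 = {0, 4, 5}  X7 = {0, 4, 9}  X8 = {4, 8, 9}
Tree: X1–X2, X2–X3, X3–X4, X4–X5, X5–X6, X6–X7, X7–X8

No — vertex 6 appears in no bag.

A tree decomposition must satisfy three properties: every vertex lies in some bag; for every edge, both endpoints lie together in some bag; and for every vertex, the bags containing it form a connected subtree. Here vertex 6 appears in no bag, so the decomposition is invalid.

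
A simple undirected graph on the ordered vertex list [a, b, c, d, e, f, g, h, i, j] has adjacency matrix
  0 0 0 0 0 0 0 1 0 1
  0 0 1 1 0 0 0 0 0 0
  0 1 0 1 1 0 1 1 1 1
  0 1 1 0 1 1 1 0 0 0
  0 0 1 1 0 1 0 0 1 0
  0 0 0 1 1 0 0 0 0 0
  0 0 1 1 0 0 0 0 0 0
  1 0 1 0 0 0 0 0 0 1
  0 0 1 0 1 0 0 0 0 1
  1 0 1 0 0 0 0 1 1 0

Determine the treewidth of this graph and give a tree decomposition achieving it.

Every bag has size at most 3, so the width is 3 − 1 = 2 and tw(G) ≤ 2. On the other hand G contains the 3-clique {a, h, j}. A clique must lie in a single bag of any decomposition, so no decomposition can have width below 2. Therefore the treewidth is 2.

Treewidth 2.
One such decomposition:
Bags: B1 = {c, e, i}  B2 = {c, d, e}  B3 = {c, i, j}  B4 = {c, h, j}  B5 = {a, h, j}  B6 = {b, c, d}  B7 = {d, e, f}  B8 = {c, d, g}
Tree: B1–B2, B1–B3, B3–B4, B4–B5, B2–B6, B2–B7, B6–B8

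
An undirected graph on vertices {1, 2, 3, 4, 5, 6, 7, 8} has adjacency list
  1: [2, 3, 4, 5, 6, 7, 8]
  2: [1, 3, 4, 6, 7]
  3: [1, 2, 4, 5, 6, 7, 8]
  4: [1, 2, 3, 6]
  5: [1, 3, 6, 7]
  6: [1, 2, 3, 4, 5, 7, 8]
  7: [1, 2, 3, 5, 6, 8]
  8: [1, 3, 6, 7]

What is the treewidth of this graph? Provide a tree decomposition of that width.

Every bag has size at most 5, so the width is 5 − 1 = 4 and tw(G) ≤ 4. For the lower bound, the 5 vertices {1, 2, 3, 4, 6} are pairwise adjacent, and any tree decomposition puts a clique entirely inside one bag — forcing width ≥ 4. Hence tw(G) = 4 exactly.

Treewidth 4.
Bags: B1 = {1, 3, 6, 7, 8}  B2 = {1, 2, 3, 6, 7}  B3 = {1, 3, 5, 6, 7}  B4 = {1, 2, 3, 4, 6}
Tree: B1–B2, B1–B3, B2–B4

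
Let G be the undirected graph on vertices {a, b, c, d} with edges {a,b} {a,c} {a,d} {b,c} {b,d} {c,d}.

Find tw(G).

3

A width-3 tree decomposition is:
Bags: B1 = {a, b, c, d}
Tree: (single bag)
With just one bag of size 4, the width is 4 − 1 = 3, so tw(G) ≤ 3. Conversely, {a, b, c, d} is a clique of size 4, and the vertices of any clique must share a bag in every tree decomposition; so some bag has ≥ 4 vertices and tw(G) ≥ 3. The upper and lower bounds meet at 3, so that is the treewidth.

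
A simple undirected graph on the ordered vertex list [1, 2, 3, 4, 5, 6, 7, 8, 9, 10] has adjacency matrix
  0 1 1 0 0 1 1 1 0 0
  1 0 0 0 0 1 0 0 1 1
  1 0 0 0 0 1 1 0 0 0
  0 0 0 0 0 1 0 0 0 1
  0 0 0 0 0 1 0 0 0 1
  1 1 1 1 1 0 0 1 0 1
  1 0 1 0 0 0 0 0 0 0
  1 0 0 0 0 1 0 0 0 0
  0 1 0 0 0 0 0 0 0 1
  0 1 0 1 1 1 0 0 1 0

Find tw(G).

A width-2 tree decomposition is:
Bags: B1 = {2, 6, 10}  B2 = {1, 2, 6}  B3 = {1, 3, 6}  B4 = {1, 6, 8}  B5 = {2, 9, 10}  B6 = {5, 6, 10}  B7 = {4, 6, 10}  B8 = {1, 3, 7}
Tree: B1–B2, B2–B3, B3–B4, B1–B5, B1–B6, B1–B7, B3–B8
Each bag holds 3 vertices, so the decomposition has width 2, which upper-bounds the treewidth. For the lower bound, the 3 vertices {2, 9, 10} are pairwise adjacent, and any tree decomposition puts a clique entirely inside one bag — forcing width ≥ 2. Therefore the treewidth is 2.

2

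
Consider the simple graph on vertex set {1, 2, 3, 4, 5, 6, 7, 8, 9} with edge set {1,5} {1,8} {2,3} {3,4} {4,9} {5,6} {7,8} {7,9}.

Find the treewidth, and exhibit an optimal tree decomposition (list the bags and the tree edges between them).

Each bag holds 2 vertices, so the decomposition has width 1, which upper-bounds the treewidth. Since G has at least one edge (e.g. 6–5), it is not an edgeless graph, so tw(G) ≥ 1. Hence tw(G) = 1 exactly.

Treewidth 1.
One such decomposition:
Bags: B1 = {5, 6}  B2 = {1, 5}  B3 = {1, 8}  B4 = {7, 8}  B5 = {7, 9}  B6 = {4, 9}  B7 = {3, 4}  B8 = {2, 3}
Tree: B1–B2, B2–B3, B3–B4, B4–B5, B5–B6, B6–B7, B7–B8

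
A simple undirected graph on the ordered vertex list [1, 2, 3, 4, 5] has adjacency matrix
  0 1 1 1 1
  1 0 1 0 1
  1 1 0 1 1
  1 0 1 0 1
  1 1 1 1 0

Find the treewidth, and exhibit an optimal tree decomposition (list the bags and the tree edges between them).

Treewidth 3.
Bags: B1 = {1, 2, 3, 5}  B2 = {1, 3, 4, 5}
Tree: B1–B2

Every bag has size at most 4, so the width is 4 − 1 = 3 and tw(G) ≤ 3. For the lower bound, the 4 vertices {1, 2, 3, 5} are pairwise adjacent, and any tree decomposition puts a clique entirely inside one bag — forcing width ≥ 3. Combining the bounds, tw(G) = 3.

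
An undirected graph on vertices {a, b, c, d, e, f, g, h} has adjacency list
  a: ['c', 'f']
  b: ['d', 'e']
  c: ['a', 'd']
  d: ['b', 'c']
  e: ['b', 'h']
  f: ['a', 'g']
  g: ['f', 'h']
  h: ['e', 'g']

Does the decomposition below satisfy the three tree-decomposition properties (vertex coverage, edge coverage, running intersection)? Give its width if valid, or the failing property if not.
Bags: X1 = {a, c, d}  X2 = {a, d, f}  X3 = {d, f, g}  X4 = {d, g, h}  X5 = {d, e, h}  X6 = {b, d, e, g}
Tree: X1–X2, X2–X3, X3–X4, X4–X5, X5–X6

A tree decomposition must satisfy three properties: every vertex lies in some bag; for every edge, both endpoints lie together in some bag; and for every vertex, the bags containing it form a connected subtree. Here bags containing vertex g are not connected in the tree, so the decomposition is invalid.

No — bags containing vertex g are not connected in the tree.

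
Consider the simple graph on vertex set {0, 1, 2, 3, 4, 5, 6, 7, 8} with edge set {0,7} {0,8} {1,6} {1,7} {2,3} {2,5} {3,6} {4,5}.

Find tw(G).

A width-1 tree decomposition is:
Bags: B1 = {0, 8}  B2 = {0, 7}  B3 = {1, 7}  B4 = {1, 6}  B5 = {3, 6}  B6 = {2, 3}  B7 = {2, 5}  B8 = {4, 5}
Tree: B1–B2, B2–B3, B3–B4, B4–B5, B5–B6, B6–B7, B7–B8
Every bag has size at most 2, so the width is 2 − 1 = 1 and tw(G) ≤ 1. G has an edge, so its treewidth is at least 1. Hence tw(G) = 1 exactly.

1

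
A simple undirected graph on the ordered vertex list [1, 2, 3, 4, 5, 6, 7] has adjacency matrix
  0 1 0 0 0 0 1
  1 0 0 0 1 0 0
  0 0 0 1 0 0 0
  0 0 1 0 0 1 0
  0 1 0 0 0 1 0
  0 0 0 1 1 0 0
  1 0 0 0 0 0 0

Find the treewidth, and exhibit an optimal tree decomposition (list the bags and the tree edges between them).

Each bag holds 2 vertices, so the decomposition has width 1, which upper-bounds the treewidth. Since G has at least one edge (e.g. 7–1), it is not an edgeless graph, so tw(G) ≥ 1. Combining the bounds, tw(G) = 1.

Treewidth 1.
Bags: B1 = {1, 7}  B2 = {1, 2}  B3 = {2, 5}  B4 = {5, 6}  B5 = {4, 6}  B6 = {3, 4}
Tree: B1–B2, B2–B3, B3–B4, B4–B5, B5–B6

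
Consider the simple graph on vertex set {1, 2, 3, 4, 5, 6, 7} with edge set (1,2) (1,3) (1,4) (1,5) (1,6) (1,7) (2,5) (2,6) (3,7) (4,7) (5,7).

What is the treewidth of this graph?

A width-2 tree decomposition is:
Bags: B1 = {1, 5, 7}  B2 = {1, 2, 5}  B3 = {1, 3, 7}  B4 = {1, 4, 7}  B5 = {1, 2, 6}
Tree: B1–B2, B1–B3, B1–B4, B2–B5
Each bag holds 3 vertices, so the decomposition has width 2, which upper-bounds the treewidth. Conversely, {1, 2, 5} is a clique of size 3, and the vertices of any clique must share a bag in every tree decomposition; so some bag has ≥ 3 vertices and tw(G) ≥ 2. Hence tw(G) = 2 exactly.

2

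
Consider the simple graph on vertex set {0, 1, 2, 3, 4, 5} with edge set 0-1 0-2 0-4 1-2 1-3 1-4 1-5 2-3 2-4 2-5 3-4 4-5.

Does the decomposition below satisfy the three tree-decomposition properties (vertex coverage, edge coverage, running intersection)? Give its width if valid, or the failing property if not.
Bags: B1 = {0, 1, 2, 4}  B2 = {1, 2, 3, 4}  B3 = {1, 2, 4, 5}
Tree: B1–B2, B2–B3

Vertex coverage: the bags together contain {0, 1, 2, 3, 4, 5}, the full vertex set. Edge coverage: each edge of G has both endpoints in at least one bag. Running intersection: for every vertex, the bags containing it form a connected subtree. All three properties hold, so this is a valid tree decomposition of width max|bag| − 1 = 3, and hence tw(G) ≤ 3.

Yes; width 3.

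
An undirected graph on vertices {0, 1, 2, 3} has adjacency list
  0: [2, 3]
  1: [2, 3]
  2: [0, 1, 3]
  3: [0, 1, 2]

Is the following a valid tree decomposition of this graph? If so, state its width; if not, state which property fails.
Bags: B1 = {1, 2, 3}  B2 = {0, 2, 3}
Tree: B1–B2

Yes; width 2.

Checking the three conditions: (i) the bags cover all of {0, 1, 2, 3}; (ii) for each edge, some bag contains both endpoints; (iii) the bags containing any fixed vertex form a subtree. All hold, so the decomposition is valid with width 3 − 1 = 2.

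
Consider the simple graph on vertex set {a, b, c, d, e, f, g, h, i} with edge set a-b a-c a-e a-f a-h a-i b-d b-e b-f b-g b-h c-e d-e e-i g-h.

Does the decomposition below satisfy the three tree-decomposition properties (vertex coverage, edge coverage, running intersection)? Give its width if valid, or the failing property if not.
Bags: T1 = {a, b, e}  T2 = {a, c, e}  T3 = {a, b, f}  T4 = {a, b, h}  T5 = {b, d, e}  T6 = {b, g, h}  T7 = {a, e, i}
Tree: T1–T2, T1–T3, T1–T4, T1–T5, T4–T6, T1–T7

Yes; width 2.

Vertex coverage: the bags together contain {a, b, c, d, e, f, g, h, i}, the full vertex set. Edge coverage: each edge of G has both endpoints in at least one bag. Running intersection: for every vertex, the bags containing it form a connected subtree. All three properties hold, so this is a valid tree decomposition of width max|bag| − 1 = 2, and hence tw(G) ≤ 2.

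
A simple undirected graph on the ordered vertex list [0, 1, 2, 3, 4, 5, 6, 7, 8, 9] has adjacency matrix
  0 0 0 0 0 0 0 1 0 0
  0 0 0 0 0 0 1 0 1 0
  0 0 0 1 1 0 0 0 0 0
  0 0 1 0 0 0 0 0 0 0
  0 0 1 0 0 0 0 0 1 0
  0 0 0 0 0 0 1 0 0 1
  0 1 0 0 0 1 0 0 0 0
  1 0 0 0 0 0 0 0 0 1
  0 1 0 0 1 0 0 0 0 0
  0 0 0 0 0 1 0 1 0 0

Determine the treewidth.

A width-1 tree decomposition is:
Bags: B1 = {2, 3}  B2 = {2, 4}  B3 = {4, 8}  B4 = {1, 8}  B5 = {1, 6}  B6 = {5, 6}  B7 = {5, 9}  B8 = {7, 9}  B9 = {0, 7}
Tree: B1–B2, B2–B3, B3–B4, B4–B5, B5–B6, B6–B7, B7–B8, B8–B9
Every bag has size at most 2, so the width is 2 − 1 = 1 and tw(G) ≤ 1. Since G has at least one edge (e.g. 3–2), it is not an edgeless graph, so tw(G) ≥ 1. Therefore the treewidth is 1.

1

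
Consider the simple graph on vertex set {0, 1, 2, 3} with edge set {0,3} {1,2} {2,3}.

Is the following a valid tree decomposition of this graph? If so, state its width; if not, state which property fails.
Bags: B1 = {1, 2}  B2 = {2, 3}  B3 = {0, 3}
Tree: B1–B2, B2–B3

Every vertex of G appears in some bag (union = {0, 1, 2, 3}); every edge is covered by a bag; and for each vertex v the set of bags containing v is connected in the bag tree. The decomposition is therefore valid. The largest bag has 2 vertices, so the width is 1.

Yes; width 1.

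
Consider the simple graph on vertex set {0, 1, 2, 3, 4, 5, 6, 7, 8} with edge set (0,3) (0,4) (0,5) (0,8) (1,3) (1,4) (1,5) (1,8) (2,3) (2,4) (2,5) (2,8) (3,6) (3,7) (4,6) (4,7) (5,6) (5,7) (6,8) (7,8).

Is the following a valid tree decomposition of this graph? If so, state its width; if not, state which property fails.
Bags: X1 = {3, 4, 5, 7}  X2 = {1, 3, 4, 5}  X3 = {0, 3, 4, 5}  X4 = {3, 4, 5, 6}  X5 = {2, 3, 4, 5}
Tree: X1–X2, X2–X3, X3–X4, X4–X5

A tree decomposition must satisfy three properties: every vertex lies in some bag; for every edge, both endpoints lie together in some bag; and for every vertex, the bags containing it form a connected subtree. Here vertex 8 appears in no bag, so the decomposition is invalid.

No — vertex 8 appears in no bag.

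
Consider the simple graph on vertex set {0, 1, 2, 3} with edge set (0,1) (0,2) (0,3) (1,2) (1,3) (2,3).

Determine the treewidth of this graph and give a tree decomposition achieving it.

Treewidth 3.
One optimal decomposition is:
Bags: B1 = {0, 1, 2, 3}
Tree: (single bag)

A single bag containing all 4 vertices is trivially a valid decomposition of width 3. Conversely, {0, 1, 2, 3} is a clique of size 4, and the vertices of any clique must share a bag in every tree decomposition; so some bag has ≥ 4 vertices and tw(G) ≥ 3. Therefore the treewidth is 3.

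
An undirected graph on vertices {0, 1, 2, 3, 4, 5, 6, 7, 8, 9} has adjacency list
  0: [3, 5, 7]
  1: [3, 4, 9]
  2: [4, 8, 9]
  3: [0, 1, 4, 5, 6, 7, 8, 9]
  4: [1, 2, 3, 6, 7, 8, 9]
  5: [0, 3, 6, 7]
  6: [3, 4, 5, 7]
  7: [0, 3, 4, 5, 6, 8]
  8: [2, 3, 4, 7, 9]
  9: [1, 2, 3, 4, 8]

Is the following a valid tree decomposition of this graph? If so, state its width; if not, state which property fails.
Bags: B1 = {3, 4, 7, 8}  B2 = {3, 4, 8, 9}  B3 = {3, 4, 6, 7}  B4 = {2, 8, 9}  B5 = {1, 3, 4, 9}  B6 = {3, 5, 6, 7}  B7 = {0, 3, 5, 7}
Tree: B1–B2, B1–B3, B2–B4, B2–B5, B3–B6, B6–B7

A tree decomposition must satisfy three properties: every vertex lies in some bag; for every edge, both endpoints lie together in some bag; and for every vertex, the bags containing it form a connected subtree. Here edge (4,2) lies in no bag, so the decomposition is invalid.

No — edge (4,2) lies in no bag.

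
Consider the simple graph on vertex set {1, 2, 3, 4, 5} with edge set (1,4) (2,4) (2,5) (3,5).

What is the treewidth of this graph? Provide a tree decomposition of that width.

The largest bag has 2 vertices, giving width 1; this decomposition certifies tw(G) ≤ 1. Any graph with an edge has treewidth ≥ 1, and G has the edge 1–4. The upper and lower bounds meet at 1, so that is the treewidth.

Treewidth 1.
One such decomposition:
Bags: B1 = {1, 4}  B2 = {2, 4}  B3 = {2, 5}  B4 = {3, 5}
Tree: B1–B2, B2–B3, B3–B4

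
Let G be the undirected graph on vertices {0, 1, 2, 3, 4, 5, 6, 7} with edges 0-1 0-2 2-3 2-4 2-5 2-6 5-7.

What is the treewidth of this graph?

A width-1 tree decomposition is:
Bags: B1 = {5, 7}  B2 = {2, 5}  B3 = {2, 3}  B4 = {0, 2}  B5 = {0, 1}  B6 = {2, 4}  B7 = {2, 6}
Tree: B1–B2, B2–B3, B2–B4, B4–B5, B2–B6, B4–B7
The largest bag has 2 vertices, giving width 1; this decomposition certifies tw(G) ≤ 1. Since G has at least one edge (e.g. 5–7), it is not an edgeless graph, so tw(G) ≥ 1. Therefore the treewidth is 1.

1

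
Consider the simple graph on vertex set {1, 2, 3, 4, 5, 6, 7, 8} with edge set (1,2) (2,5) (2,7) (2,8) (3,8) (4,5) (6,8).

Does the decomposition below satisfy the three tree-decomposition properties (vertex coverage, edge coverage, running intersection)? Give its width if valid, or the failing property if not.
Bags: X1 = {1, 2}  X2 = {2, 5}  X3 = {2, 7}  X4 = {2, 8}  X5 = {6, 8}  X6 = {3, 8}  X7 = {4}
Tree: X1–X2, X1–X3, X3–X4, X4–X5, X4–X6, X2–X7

A tree decomposition must satisfy three properties: every vertex lies in some bag; for every edge, both endpoints lie together in some bag; and for every vertex, the bags containing it form a connected subtree. Here edge (5,4) lies in no bag, so the decomposition is invalid.

No — edge (5,4) lies in no bag.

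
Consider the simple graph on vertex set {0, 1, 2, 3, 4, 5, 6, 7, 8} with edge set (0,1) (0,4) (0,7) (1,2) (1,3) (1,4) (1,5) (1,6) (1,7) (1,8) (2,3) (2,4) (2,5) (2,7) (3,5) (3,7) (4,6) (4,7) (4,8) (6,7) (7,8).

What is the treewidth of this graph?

3

A width-3 tree decomposition is:
Bags: B1 = {1, 2, 3, 7}  B2 = {1, 2, 4, 7}  B3 = {1, 2, 3, 5}  B4 = {0, 1, 4, 7}  B5 = {1, 4, 7, 8}  B6 = {1, 4, 6, 7}
Tree: B1–B2, B1–B3, B2–B4, B4–B5, B5–B6
Every bag has size at most 4, so the width is 4 − 1 = 3 and tw(G) ≤ 3. For the lower bound, the 4 vertices {1, 2, 3, 5} are pairwise adjacent, and any tree decomposition puts a clique entirely inside one bag — forcing width ≥ 3. Hence tw(G) = 3 exactly.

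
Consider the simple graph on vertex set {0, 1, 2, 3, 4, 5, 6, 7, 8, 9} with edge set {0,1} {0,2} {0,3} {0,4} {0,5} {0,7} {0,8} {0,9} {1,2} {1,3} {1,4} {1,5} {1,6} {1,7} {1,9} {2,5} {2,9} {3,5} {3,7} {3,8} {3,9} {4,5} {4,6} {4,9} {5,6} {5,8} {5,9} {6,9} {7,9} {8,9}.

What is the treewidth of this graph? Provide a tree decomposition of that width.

Every bag has size at most 5, so the width is 5 − 1 = 4 and tw(G) ≤ 4. On the other hand G contains the 5-clique {0, 3, 5, 8, 9}. A clique must lie in a single bag of any decomposition, so no decomposition can have width below 4. Combining the bounds, tw(G) = 4.

Treewidth 4.
One optimal decomposition is:
Bags: B1 = {0, 3, 5, 8, 9}  B2 = {0, 1, 3, 5, 9}  B3 = {0, 1, 2, 5, 9}  B4 = {0, 1, 3, 7, 9}  B5 = {0, 1, 4, 5, 9}  B6 = {1, 4, 5, 6, 9}
Tree: B1–B2, B2–B3, B2–B4, B3–B5, B5–B6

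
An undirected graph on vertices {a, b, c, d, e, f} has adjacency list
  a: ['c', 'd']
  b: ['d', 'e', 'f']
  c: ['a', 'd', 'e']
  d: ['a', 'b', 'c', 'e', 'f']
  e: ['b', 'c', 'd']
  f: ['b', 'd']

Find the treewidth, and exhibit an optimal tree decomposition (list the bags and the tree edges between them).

Treewidth 2.
Bags: B1 = {c, d, e}  B2 = {a, c, d}  B3 = {b, d, e}  B4 = {b, d, f}
Tree: B1–B2, B1–B3, B3–B4

The largest bag has 3 vertices, giving width 2; this decomposition certifies tw(G) ≤ 2. Conversely, {c, d, e} is a clique of size 3, and the vertices of any clique must share a bag in every tree decomposition; so some bag has ≥ 3 vertices and tw(G) ≥ 2. Hence tw(G) = 2 exactly.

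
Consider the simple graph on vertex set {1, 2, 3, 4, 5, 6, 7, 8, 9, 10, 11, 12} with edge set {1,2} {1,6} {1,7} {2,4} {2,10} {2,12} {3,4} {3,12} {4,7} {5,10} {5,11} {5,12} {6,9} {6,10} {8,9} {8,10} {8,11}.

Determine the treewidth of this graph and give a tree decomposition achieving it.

Treewidth 3.
One such decomposition:
Bags: B1 = {1, 3, 4, 7}  B2 = {1, 2, 3, 4}  B3 = {1, 2, 3, 12}  B4 = {1, 2, 6, 12}  B5 = {2, 6, 10, 12}  B6 = {5, 6, 10, 12}  B7 = {5, 6, 9, 10}  B8 = {5, 8, 9, 10}  B9 = {5, 8, 9, 11}
Tree: B1–B2, B2–B3, B3–B4, B4–B5, B5–B6, B6–B7, B7–B8, B8–B9

Every bag has size at most 4, so the width is 4 − 1 = 3 and tw(G) ≤ 3. For the lower bound: the 4 vertex sets {3,4,7}, {1}, {2}, {5,6,10,12} are disjoint, each induces a connected subgraph, and every pair is joined by at least one edge of G. Contracting each set to a single vertex therefore yields K_{4} as a minor, and since treewidth is minor-monotone, tw(G) ≥ tw(K_{4}) = 3. Combining the bounds, tw(G) = 3.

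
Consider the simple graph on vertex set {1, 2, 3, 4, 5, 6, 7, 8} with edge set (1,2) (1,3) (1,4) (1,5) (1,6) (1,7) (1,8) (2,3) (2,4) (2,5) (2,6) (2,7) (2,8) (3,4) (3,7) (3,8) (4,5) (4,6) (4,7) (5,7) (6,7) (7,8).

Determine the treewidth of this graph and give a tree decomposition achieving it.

Treewidth 4.
One optimal decomposition is:
Bags: B1 = {1, 2, 3, 4, 7}  B2 = {1, 2, 4, 5, 7}  B3 = {1, 2, 4, 6, 7}  B4 = {1, 2, 3, 7, 8}
Tree: B1–B2, B2–B3, B1–B4

The largest bag has 5 vertices, giving width 4; this decomposition certifies tw(G) ≤ 4. For the lower bound, the 5 vertices {1, 2, 3, 7, 8} are pairwise adjacent, and any tree decomposition puts a clique entirely inside one bag — forcing width ≥ 4. The upper and lower bounds meet at 4, so that is the treewidth.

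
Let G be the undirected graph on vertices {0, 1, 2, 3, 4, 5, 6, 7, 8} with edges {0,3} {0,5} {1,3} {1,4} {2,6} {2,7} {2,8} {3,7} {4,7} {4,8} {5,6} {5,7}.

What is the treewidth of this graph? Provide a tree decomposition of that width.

Each bag holds 4 vertices, so the decomposition has width 3, which upper-bounds the treewidth. For the lower bound: the 4 vertex sets {1,4,8}, {3}, {7}, {0,2,5,6} are disjoint, each induces a connected subgraph, and every pair is joined by at least one edge of G. Contracting each set to a single vertex therefore yields K_{4} as a minor, and since treewidth is minor-monotone, tw(G) ≥ tw(K_{4}) = 3. Therefore the treewidth is 3.

Treewidth 3.
Bags: B1 = {1, 3, 4, 8}  B2 = {3, 4, 7, 8}  B3 = {2, 3, 7, 8}  B4 = {0, 2, 3, 7}  B5 = {0, 2, 5, 7}  B6 = {0, 2, 5, 6}
Tree: B1–B2, B2–B3, B3–B4, B4–B5, B5–B6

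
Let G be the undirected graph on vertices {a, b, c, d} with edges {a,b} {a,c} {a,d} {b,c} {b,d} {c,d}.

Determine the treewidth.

A width-3 tree decomposition is:
Bags: B1 = {a, b, c, d}
Tree: (single bag)
With just one bag of size 4, the width is 4 − 1 = 3, so tw(G) ≤ 3. For the lower bound, the 4 vertices {a, b, c, d} are pairwise adjacent, and any tree decomposition puts a clique entirely inside one bag — forcing width ≥ 3. The upper and lower bounds meet at 3, so that is the treewidth.

3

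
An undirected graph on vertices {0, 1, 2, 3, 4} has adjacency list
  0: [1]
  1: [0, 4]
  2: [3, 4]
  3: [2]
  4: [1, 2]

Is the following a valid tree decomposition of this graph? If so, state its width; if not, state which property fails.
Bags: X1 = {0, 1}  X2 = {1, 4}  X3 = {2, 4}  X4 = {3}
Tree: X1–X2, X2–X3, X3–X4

A tree decomposition must satisfy three properties: every vertex lies in some bag; for every edge, both endpoints lie together in some bag; and for every vertex, the bags containing it form a connected subtree. Here edge (2,3) lies in no bag, so the decomposition is invalid.

No — edge (2,3) lies in no bag.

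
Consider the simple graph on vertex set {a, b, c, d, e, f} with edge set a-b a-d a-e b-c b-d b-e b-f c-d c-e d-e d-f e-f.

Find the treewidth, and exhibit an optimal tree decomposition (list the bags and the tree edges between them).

Each bag holds 4 vertices, so the decomposition has width 3, which upper-bounds the treewidth. On the other hand G contains the 4-clique {a, b, d, e}. A clique must lie in a single bag of any decomposition, so no decomposition can have width below 3. Combining the bounds, tw(G) = 3.

Treewidth 3.
Bags: B1 = {a, b, d, e}  B2 = {b, d, e, f}  B3 = {b, c, d, e}
Tree: B1–B2, B2–B3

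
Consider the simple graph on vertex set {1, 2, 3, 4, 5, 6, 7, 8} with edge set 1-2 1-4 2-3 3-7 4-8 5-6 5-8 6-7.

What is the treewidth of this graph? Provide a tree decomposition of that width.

Each bag holds 3 vertices, so the decomposition has width 2, which upper-bounds the treewidth. For the lower bound, G contains the cycle 8–4–1–2–3–7–6–5–8, so G is not a forest; only forests have treewidth ≤ 1, hence tw(G) ≥ 2. The upper and lower bounds meet at 2, so that is the treewidth.

Treewidth 2.
One such decomposition:
Bags: B1 = {1, 4, 8}  B2 = {1, 2, 8}  B3 = {2, 3, 8}  B4 = {3, 7, 8}  B5 = {6, 7, 8}  B6 = {5, 6, 8}
Tree: B1–B2, B2–B3, B3–B4, B4–B5, B5–B6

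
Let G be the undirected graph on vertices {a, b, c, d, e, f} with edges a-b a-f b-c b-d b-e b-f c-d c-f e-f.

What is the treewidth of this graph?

A width-2 tree decomposition is:
Bags: B1 = {b, c, f}  B2 = {b, e, f}  B3 = {b, c, d}  B4 = {a, b, f}
Tree: B1–B2, B1–B3, B1–B4
Every bag has size at most 3, so the width is 3 − 1 = 2 and tw(G) ≤ 2. For the lower bound, the 3 vertices {b, c, d} are pairwise adjacent, and any tree decomposition puts a clique entirely inside one bag — forcing width ≥ 2. Therefore the treewidth is 2.

2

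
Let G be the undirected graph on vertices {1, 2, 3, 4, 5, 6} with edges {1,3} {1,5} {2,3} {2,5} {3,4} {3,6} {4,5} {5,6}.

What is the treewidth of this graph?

A width-2 tree decomposition is:
Bags: B1 = {3, 4, 5}  B2 = {2, 3, 5}  B3 = {3, 5, 6}  B4 = {1, 3, 5}
Tree: B1–B2, B2–B3, B3–B4
Every bag has size at most 3, so the width is 3 − 1 = 2 and tw(G) ≤ 2. The edges 3–4–5–2–3 form a cycle, so G is not a tree and its treewidth is at least 2. Therefore the treewidth is 2.

2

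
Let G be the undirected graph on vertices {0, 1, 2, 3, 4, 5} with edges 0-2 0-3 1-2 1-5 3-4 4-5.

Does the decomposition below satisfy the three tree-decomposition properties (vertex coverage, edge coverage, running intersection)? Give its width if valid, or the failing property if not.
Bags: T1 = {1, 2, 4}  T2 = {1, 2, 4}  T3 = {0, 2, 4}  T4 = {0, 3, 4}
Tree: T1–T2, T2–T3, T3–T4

A tree decomposition must satisfy three properties: every vertex lies in some bag; for every edge, both endpoints lie together in some bag; and for every vertex, the bags containing it form a connected subtree. Here vertex 5 appears in no bag, so the decomposition is invalid.

No — vertex 5 appears in no bag.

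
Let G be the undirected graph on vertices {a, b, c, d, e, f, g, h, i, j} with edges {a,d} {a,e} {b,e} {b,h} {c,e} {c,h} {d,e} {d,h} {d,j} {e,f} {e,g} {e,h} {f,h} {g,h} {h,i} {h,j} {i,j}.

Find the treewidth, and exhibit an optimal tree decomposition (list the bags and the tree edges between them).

Every bag has size at most 3, so the width is 3 − 1 = 2 and tw(G) ≤ 2. On the other hand G contains the 3-clique {d, h, j}. A clique must lie in a single bag of any decomposition, so no decomposition can have width below 2. The upper and lower bounds meet at 2, so that is the treewidth.

Treewidth 2.
One optimal decomposition is:
Bags: B1 = {d, e, h}  B2 = {d, h, j}  B3 = {c, e, h}  B4 = {h, i, j}  B5 = {e, f, h}  B6 = {e, g, h}  B7 = {a, d, e}  B8 = {b, e, h}
Tree: B1–B2, B1–B3, B2–B4, B3–B5, B3–B6, B1–B7, B5–B8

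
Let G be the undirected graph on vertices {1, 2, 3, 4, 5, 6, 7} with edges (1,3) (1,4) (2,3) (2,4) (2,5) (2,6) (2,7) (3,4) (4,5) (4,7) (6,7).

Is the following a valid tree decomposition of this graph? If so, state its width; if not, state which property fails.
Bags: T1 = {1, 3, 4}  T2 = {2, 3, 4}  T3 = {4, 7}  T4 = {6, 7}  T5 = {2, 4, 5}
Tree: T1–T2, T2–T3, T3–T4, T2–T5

No — edge (2,7) lies in no bag.

A tree decomposition must satisfy three properties: every vertex lies in some bag; for every edge, both endpoints lie together in some bag; and for every vertex, the bags containing it form a connected subtree. Here edge (2,7) lies in no bag, so the decomposition is invalid.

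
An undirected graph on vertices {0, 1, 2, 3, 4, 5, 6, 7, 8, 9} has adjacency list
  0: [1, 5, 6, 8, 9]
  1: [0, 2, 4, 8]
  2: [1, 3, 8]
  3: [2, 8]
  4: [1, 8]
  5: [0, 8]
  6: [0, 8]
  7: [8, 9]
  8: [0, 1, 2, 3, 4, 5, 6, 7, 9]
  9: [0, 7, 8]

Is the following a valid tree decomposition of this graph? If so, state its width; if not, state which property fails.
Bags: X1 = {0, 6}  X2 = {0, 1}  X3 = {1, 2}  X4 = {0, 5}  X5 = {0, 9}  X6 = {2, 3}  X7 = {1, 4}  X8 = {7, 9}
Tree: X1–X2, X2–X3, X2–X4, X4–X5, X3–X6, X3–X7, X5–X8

A tree decomposition must satisfy three properties: every vertex lies in some bag; for every edge, both endpoints lie together in some bag; and for every vertex, the bags containing it form a connected subtree. Here vertex 8 appears in no bag, so the decomposition is invalid.

No — vertex 8 appears in no bag.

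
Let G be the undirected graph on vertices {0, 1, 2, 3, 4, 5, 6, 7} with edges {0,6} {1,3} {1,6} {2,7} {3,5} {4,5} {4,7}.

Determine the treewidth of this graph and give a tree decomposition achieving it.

Every bag has size at most 2, so the width is 2 − 1 = 1 and tw(G) ≤ 1. Since G has at least one edge (e.g. 2–7), it is not an edgeless graph, so tw(G) ≥ 1. The upper and lower bounds meet at 1, so that is the treewidth.

Treewidth 1.
One optimal decomposition is:
Bags: B1 = {2, 7}  B2 = {4, 7}  B3 = {4, 5}  B4 = {3, 5}  B5 = {1, 3}  B6 = {1, 6}  B7 = {0, 6}
Tree: B1–B2, B2–B3, B3–B4, B4–B5, B5–B6, B6–B7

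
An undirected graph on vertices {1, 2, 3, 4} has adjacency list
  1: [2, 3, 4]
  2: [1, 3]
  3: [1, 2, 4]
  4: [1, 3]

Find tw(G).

2

A width-2 tree decomposition is:
Bags: B1 = {1, 3, 4}  B2 = {1, 2, 3}
Tree: B1–B2
Every bag has size at most 3, so the width is 3 − 1 = 2 and tw(G) ≤ 2. For the lower bound, the 3 vertices {1, 2, 3} are pairwise adjacent, and any tree decomposition puts a clique entirely inside one bag — forcing width ≥ 2. Hence tw(G) = 2 exactly.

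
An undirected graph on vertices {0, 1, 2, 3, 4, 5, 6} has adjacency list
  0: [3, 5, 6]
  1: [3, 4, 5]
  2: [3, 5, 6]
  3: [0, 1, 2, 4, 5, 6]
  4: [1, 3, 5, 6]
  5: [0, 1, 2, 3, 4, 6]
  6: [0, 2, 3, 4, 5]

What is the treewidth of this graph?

3

A width-3 tree decomposition is:
Bags: B1 = {3, 4, 5, 6}  B2 = {2, 3, 5, 6}  B3 = {1, 3, 4, 5}  B4 = {0, 3, 5, 6}
Tree: B1–B2, B1–B3, B2–B4
The largest bag has 4 vertices, giving width 3; this decomposition certifies tw(G) ≤ 3. For the lower bound, the 4 vertices {1, 3, 4, 5} are pairwise adjacent, and any tree decomposition puts a clique entirely inside one bag — forcing width ≥ 3. Combining the bounds, tw(G) = 3.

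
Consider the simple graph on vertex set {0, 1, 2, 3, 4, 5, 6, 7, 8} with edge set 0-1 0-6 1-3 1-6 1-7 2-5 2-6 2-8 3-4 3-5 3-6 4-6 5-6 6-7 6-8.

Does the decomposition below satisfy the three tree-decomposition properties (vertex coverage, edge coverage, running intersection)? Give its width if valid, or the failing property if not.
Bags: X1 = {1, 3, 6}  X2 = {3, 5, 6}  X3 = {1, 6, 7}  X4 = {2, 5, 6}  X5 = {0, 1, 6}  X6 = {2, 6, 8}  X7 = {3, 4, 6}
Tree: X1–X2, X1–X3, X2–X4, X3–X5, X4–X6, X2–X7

Yes; width 2.

Checking the three conditions: (i) the bags cover all of {0, 1, 2, 3, 4, 5, 6, 7, 8}; (ii) for each edge, some bag contains both endpoints; (iii) the bags containing any fixed vertex form a subtree. All hold, so the decomposition is valid with width 3 − 1 = 2.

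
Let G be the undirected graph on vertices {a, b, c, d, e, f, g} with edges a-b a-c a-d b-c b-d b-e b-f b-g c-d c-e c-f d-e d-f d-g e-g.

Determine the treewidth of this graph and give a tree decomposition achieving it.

Treewidth 3.
One such decomposition:
Bags: B1 = {b, c, d, f}  B2 = {a, b, c, d}  B3 = {b, c, d, e}  B4 = {b, d, e, g}
Tree: B1–B2, B2–B3, B3–B4

The largest bag has 4 vertices, giving width 3; this decomposition certifies tw(G) ≤ 3. For the lower bound, the 4 vertices {b, d, e, g} are pairwise adjacent, and any tree decomposition puts a clique entirely inside one bag — forcing width ≥ 3. Therefore the treewidth is 3.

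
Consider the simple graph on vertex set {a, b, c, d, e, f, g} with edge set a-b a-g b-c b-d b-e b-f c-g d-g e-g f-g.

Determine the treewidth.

A width-2 tree decomposition is:
Bags: B1 = {b, d, g}  B2 = {b, f, g}  B3 = {a, b, g}  B4 = {b, c, g}  B5 = {b, e, g}
Tree: B1–B2, B2–B3, B3–B4, B4–B5
The largest bag has 3 vertices, giving width 2; this decomposition certifies tw(G) ≤ 2. For the lower bound, G contains the cycle b–d–g–f–b, so G is not a forest; only forests have treewidth ≤ 1, hence tw(G) ≥ 2. The upper and lower bounds meet at 2, so that is the treewidth.

2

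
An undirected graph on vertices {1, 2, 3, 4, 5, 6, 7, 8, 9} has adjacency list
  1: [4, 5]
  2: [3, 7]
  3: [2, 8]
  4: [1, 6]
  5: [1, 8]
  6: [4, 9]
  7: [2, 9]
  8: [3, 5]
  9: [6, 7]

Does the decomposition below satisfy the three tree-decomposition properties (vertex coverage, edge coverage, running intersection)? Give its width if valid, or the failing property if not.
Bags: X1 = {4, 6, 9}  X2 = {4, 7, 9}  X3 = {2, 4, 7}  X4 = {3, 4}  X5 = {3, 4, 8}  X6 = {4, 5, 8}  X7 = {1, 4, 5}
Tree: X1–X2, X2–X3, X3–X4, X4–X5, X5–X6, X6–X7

A tree decomposition must satisfy three properties: every vertex lies in some bag; for every edge, both endpoints lie together in some bag; and for every vertex, the bags containing it form a connected subtree. Here edge (2,3) lies in no bag, so the decomposition is invalid.

No — edge (2,3) lies in no bag.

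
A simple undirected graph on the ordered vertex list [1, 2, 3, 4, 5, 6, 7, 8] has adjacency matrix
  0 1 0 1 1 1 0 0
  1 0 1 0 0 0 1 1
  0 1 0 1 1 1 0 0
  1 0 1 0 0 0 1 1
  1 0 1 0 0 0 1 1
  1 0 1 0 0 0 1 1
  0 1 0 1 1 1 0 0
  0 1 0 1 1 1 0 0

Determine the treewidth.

4

A width-4 tree decomposition is:
Bags: B1 = {2, 4, 5, 6, 7}  B2 = {2, 3, 4, 5, 6}  B3 = {1, 2, 4, 5, 6}  B4 = {2, 4, 5, 6, 8}
Tree: B1–B2, B2–B3, B3–B4
Each bag holds 5 vertices, so the decomposition has width 4, which upper-bounds the treewidth. For the lower bound: the 5 vertex sets {2,7}, {3,4}, {1,6}, {5}, {8} are disjoint, each induces a connected subgraph, and every pair is joined by at least one edge of G. Contracting each set to a single vertex therefore yields K_{5} as a minor, and since treewidth is minor-monotone, tw(G) ≥ tw(K_{5}) = 4. Combining the bounds, tw(G) = 4.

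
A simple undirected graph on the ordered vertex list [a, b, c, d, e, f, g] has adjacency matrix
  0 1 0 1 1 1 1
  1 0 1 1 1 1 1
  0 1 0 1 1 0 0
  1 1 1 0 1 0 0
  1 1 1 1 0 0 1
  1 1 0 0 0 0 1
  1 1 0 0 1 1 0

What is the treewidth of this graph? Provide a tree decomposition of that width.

The largest bag has 4 vertices, giving width 3; this decomposition certifies tw(G) ≤ 3. For the lower bound, the 4 vertices {b, c, d, e} are pairwise adjacent, and any tree decomposition puts a clique entirely inside one bag — forcing width ≥ 3. Therefore the treewidth is 3.

Treewidth 3.
One optimal decomposition is:
Bags: B1 = {a, b, e, g}  B2 = {a, b, d, e}  B3 = {b, c, d, e}  B4 = {a, b, f, g}
Tree: B1–B2, B2–B3, B1–B4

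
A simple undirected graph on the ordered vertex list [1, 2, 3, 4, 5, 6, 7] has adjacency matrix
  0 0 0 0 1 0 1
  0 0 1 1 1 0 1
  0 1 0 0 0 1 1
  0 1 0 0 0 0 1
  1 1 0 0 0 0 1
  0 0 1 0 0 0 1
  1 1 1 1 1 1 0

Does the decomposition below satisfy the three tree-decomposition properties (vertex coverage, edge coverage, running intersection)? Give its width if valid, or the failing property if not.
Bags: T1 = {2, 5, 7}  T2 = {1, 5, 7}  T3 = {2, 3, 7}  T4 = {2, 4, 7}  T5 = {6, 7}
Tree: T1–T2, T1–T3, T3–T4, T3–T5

No — edge (3,6) lies in no bag.

A tree decomposition must satisfy three properties: every vertex lies in some bag; for every edge, both endpoints lie together in some bag; and for every vertex, the bags containing it form a connected subtree. Here edge (3,6) lies in no bag, so the decomposition is invalid.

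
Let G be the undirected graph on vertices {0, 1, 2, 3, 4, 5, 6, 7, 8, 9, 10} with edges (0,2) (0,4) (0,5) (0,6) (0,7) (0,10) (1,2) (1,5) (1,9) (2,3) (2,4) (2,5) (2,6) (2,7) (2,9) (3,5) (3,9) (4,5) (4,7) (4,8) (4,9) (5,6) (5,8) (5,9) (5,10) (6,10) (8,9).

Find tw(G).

3

A width-3 tree decomposition is:
Bags: B1 = {0, 2, 4, 5}  B2 = {0, 2, 5, 6}  B3 = {2, 4, 5, 9}  B4 = {0, 5, 6, 10}  B5 = {0, 2, 4, 7}  B6 = {1, 2, 5, 9}  B7 = {4, 5, 8, 9}  B8 = {2, 3, 5, 9}
Tree: B1–B2, B1–B3, B2–B4, B1–B5, B3–B6, B3–B7, B3–B8
Each bag holds 4 vertices, so the decomposition has width 3, which upper-bounds the treewidth. Conversely, {4, 5, 8, 9} is a clique of size 4, and the vertices of any clique must share a bag in every tree decomposition; so some bag has ≥ 4 vertices and tw(G) ≥ 3. Hence tw(G) = 3 exactly.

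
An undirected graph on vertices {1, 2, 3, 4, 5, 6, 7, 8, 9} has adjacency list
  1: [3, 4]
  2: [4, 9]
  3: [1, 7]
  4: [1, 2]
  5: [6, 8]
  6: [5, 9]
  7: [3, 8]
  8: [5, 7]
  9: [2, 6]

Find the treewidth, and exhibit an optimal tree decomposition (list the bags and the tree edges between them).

The largest bag has 3 vertices, giving width 2; this decomposition certifies tw(G) ≤ 2. Since 9–2–4–1–3–7–8–5–6–9 is a cycle in G, G is not acyclic. Forests are exactly the graphs of treewidth ≤ 1, so tw(G) ≥ 2. Therefore the treewidth is 2.

Treewidth 2.
One optimal decomposition is:
Bags: B1 = {2, 4, 9}  B2 = {1, 4, 9}  B3 = {1, 3, 9}  B4 = {3, 7, 9}  B5 = {7, 8, 9}  B6 = {5, 8, 9}  B7 = {5, 6, 9}
Tree: B1–B2, B2–B3, B3–B4, B4–B5, B5–B6, B6–B7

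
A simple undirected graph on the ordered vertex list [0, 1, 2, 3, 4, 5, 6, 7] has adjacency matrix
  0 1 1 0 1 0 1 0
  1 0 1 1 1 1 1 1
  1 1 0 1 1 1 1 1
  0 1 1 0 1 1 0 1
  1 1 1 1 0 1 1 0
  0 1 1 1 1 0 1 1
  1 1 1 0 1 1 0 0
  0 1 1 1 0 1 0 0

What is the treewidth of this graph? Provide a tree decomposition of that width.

Treewidth 4.
One optimal decomposition is:
Bags: B1 = {0, 1, 2, 4, 6}  B2 = {1, 2, 4, 5, 6}  B3 = {1, 2, 3, 4, 5}  B4 = {1, 2, 3, 5, 7}
Tree: B1–B2, B2–B3, B3–B4

Each bag holds 5 vertices, so the decomposition has width 4, which upper-bounds the treewidth. Conversely, {0, 1, 2, 4, 6} is a clique of size 5, and the vertices of any clique must share a bag in every tree decomposition; so some bag has ≥ 5 vertices and tw(G) ≥ 4. Therefore the treewidth is 4.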